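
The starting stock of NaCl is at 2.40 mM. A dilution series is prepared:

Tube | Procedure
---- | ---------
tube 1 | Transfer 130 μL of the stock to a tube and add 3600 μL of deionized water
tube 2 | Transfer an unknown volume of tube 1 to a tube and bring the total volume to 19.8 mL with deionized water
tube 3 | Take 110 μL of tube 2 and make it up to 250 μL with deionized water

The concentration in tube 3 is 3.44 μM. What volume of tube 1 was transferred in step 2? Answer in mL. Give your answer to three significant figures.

Step 1: 130 μL + 3600 μL = 3730 μL total → factor 3730/130 = 28.692
Step 2: v brought to 19.8 mL → factor = 19.8 mL/v
Step 3: 110 μL brought to 250 μL → factor 250/110 = 2.2727
Product of known-step factors = 65.21
Overall factor = 2.40 mM / (3.44 μM) = 697.67
Step-2 factor = 697.67 / 65.21 = 10.699
v = 19.8 mL / 10.699 = 1.85 mL

1.85 mL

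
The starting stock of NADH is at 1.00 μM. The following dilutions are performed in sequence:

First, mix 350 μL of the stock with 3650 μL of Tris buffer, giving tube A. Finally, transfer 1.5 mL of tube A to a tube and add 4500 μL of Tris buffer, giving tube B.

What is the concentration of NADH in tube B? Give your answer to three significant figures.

Step 1: 350 μL + 3650 μL = 4000 μL total → factor 4000/350 = 11.429
Step 2: 1.5 mL + 4500 μL = 6 mL total → factor 6/1.5 = 4
Overall dilution factor = 11.429 × 4 = 45.714
Final = 1.00 μM / 45.714 = 0.0219 μM

0.0219 μM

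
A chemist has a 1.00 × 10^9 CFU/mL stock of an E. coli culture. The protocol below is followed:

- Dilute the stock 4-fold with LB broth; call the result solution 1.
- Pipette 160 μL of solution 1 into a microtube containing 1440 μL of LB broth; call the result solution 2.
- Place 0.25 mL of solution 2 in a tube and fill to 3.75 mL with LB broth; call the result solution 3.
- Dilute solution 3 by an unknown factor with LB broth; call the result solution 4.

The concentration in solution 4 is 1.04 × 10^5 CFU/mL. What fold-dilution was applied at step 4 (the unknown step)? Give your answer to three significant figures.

Step 1: 4-fold → factor 4
Step 2: 160 μL + 1440 μL = 1600 μL total → factor 1600/160 = 10
Step 3: 0.25 mL brought to 3.75 mL → factor 3.75/0.25 = 15
Step 4: unknown factor x
Product of known-step factors = 600
Overall factor = 1.00 × 10^9 CFU/mL / (1.04 × 10^5 CFU/mL) = 9615.4
x = 9615.4 / 600 = 16.0

16.0-fold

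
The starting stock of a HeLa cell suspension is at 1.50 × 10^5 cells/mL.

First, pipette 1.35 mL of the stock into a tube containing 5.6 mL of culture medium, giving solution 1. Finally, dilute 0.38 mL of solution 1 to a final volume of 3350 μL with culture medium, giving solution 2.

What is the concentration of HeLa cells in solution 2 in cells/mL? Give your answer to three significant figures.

3.31 × 10^3 cells/mL

Step 1: 1.35 mL + 5.6 mL = 6.95 mL total → factor 6.95/1.35 = 5.1481
Step 2: 0.38 mL brought to 3350 μL → factor 3.35/0.38 = 8.8158
Overall dilution factor = 5.1481 × 8.8158 = 45.385
Final = 1.50 × 10^5 cells/mL / 45.385 = 3.31 × 10^3 cells/mL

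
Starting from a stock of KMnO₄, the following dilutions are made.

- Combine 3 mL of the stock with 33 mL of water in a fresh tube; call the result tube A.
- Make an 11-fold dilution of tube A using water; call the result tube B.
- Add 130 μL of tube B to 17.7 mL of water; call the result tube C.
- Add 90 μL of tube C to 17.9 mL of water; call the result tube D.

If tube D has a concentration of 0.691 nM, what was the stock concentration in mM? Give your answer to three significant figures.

2.50 mM

Step 1: 3 mL + 33 mL = 36 mL total → factor 36/3 = 12
Step 2: 11-fold → factor 11
Step 3: 130 μL + 17.7 mL = 17830 μL total → factor 17830/130 = 137.15
Step 4: 90 μL + 17.9 mL = 17990 μL total → factor 17990/90 = 199.89
Overall dilution factor = 12 × 11 × 137.15 × 199.89 = 3.6188 × 10^6
Stock = 0.691 nM × 3.6188 × 10^6 = 2.501 × 10^6 nM = 2.50 mM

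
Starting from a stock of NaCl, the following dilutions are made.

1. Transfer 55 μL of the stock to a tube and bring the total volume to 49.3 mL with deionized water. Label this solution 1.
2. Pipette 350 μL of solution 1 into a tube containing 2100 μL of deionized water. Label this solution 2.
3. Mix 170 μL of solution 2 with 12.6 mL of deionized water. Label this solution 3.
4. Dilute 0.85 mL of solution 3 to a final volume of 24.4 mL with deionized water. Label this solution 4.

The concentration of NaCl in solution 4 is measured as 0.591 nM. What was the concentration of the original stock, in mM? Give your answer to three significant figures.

8.00 mM

Step 1: 55 μL brought to 49.3 mL → factor 49300/55 = 896.36
Step 2: 350 μL + 2100 μL = 2450 μL total → factor 2450/350 = 7
Step 3: 170 μL + 12.6 mL = 12770 μL total → factor 12770/170 = 75.118
Step 4: 0.85 mL brought to 24.4 mL → factor 24.4/0.85 = 28.706
Overall dilution factor = 896.36 × 7 × 75.118 × 28.706 = 1.353 × 10^7
Stock = 0.591 nM × 1.353 × 10^7 = 7.996 × 10^6 nM = 8.00 mM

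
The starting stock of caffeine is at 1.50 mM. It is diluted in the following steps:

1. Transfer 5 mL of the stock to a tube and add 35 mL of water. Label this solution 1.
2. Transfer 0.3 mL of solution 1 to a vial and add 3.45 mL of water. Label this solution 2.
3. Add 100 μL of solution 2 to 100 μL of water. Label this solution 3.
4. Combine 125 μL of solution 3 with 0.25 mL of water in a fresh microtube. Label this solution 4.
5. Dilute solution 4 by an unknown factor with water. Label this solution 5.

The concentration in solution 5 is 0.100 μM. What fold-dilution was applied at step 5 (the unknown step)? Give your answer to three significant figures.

Step 1: 5 mL + 35 mL = 40 mL total → factor 40/5 = 8
Step 2: 0.3 mL + 3.45 mL = 3.75 mL total → factor 3.75/0.3 = 12.5
Step 3: 100 μL + 100 μL = 200 μL total → factor 200/100 = 2
Step 4: 125 μL + 0.25 mL = 375 μL total → factor 375/125 = 3
Step 5: unknown factor x
Product of known-step factors = 600
Overall factor = 1.50 mM / (0.100 μM) = 15000
x = 15000 / 600 = 25.0

25.0-fold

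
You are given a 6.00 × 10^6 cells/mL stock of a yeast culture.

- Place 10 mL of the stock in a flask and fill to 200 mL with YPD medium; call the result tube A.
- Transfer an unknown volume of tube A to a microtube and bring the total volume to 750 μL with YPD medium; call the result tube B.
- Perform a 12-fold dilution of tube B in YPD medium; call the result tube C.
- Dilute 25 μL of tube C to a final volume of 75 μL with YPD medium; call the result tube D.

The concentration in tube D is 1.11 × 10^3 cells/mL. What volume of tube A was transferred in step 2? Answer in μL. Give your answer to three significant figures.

99.9 μL

Step 1: 10 mL brought to 200 mL → factor 200/10 = 20
Step 2: v brought to 750 μL → factor = 750 μL/v
Step 3: 12-fold → factor 12
Step 4: 25 μL brought to 75 μL → factor 75/25 = 3
Product of known-step factors = 720
Overall factor = 6.00 × 10^6 cells/mL / (1.11 × 10^3 cells/mL) = 5405.4
Step-2 factor = 5405.4 / 720 = 7.5075
v = 750 μL / 7.5075 = 99.9 μL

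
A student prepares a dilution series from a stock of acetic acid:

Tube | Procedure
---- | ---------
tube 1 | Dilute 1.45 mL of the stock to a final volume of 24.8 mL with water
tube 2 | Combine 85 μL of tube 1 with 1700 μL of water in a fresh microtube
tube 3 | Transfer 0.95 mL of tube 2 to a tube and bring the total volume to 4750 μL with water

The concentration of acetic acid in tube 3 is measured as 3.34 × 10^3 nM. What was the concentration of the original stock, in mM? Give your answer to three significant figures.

Step 1: 1.45 mL brought to 24.8 mL → factor 24.8/1.45 = 17.103
Step 2: 85 μL + 1700 μL = 1785 μL total → factor 1785/85 = 21
Step 3: 0.95 mL brought to 4750 μL → factor 4.75/0.95 = 5
Overall dilution factor = 17.103 × 21 × 5 = 1795.9
Stock = 3.34 × 10^3 nM × 1795.9 = 5.998 × 10^6 nM = 6.00 mM

6.00 mM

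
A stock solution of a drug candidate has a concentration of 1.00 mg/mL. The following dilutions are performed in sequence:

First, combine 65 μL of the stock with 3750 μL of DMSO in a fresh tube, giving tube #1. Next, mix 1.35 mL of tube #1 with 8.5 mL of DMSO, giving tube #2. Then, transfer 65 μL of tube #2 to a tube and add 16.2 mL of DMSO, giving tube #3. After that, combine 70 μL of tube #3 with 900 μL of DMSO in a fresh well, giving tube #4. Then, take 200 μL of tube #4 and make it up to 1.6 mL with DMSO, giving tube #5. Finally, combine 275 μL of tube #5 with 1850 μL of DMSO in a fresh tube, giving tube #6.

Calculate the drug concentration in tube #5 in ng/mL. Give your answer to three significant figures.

Step 1: 65 μL + 3750 μL = 3815 μL total → factor 3815/65 = 58.692
Step 2: 1.35 mL + 8.5 mL = 9.85 mL total → factor 9.85/1.35 = 7.2963
Step 3: 65 μL + 16.2 mL = 16265 μL total → factor 16265/65 = 250.23
Step 4: 70 μL + 900 μL = 970 μL total → factor 970/70 = 13.857
Step 5: 200 μL brought to 1.6 mL → factor 1600/200 = 8
Dilution factor through tube #5 = 58.692 × 7.2963 × 250.23 × 13.857 × 8 = 1.1879 × 10^7
[tube #5] = 1.00 mg/mL / 1.1879 × 10^7 = 8.418 × 10^-8 mg/mL = 0.0842 ng/mL

0.0842 ng/mL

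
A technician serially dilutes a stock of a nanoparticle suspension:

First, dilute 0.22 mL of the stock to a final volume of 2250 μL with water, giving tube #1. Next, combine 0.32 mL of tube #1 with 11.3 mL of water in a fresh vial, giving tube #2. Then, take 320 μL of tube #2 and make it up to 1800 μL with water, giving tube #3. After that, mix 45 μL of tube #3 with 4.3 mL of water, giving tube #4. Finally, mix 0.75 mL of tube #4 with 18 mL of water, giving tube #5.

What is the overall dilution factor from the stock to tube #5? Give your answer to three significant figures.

Step 1: 0.22 mL brought to 2250 μL → factor 2.25/0.22 = 10.227
Step 2: 0.32 mL + 11.3 mL = 11.62 mL total → factor 11.62/0.32 = 36.312
Step 3: 320 μL brought to 1800 μL → factor 1800/320 = 5.625
Step 4: 45 μL + 4.3 mL = 4345 μL total → factor 4345/45 = 96.556
Step 5: 0.75 mL + 18 mL = 18.75 mL total → factor 18.75/0.75 = 25
Overall dilution factor = 10.227 × 36.312 × 5.625 × 96.556 × 25 = 5.0426 × 10^6

5.04 × 10^6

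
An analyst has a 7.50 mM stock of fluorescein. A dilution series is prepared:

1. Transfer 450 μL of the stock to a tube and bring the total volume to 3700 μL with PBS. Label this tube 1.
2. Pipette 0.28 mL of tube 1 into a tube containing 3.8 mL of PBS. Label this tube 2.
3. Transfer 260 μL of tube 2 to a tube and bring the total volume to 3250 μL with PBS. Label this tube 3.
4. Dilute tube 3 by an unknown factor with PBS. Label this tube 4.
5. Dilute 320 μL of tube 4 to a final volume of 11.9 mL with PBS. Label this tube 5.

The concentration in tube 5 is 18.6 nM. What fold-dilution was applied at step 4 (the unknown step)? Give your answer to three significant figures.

7.24-fold

Step 1: 450 μL brought to 3700 μL → factor 3700/450 = 8.2222
Step 2: 0.28 mL + 3.8 mL = 4.08 mL total → factor 4.08/0.28 = 14.571
Step 3: 260 μL brought to 3250 μL → factor 3250/260 = 12.5
Step 4: unknown factor x
Step 5: 320 μL brought to 11.9 mL → factor 11900/320 = 37.188
Product of known-step factors = 55693
Overall factor = 7.50 mM / (18.6 nM) = 4.0323 × 10^5
x = 4.0323 × 10^5 / 55693 = 7.24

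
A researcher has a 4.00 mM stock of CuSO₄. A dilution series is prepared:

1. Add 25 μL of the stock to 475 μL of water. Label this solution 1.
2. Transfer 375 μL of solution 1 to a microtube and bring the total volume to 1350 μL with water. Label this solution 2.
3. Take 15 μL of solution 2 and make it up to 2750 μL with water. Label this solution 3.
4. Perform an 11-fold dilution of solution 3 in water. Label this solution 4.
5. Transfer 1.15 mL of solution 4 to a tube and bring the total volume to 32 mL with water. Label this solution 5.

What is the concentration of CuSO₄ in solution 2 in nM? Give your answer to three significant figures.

Step 1: 25 μL + 475 μL = 500 μL total → factor 500/25 = 20
Step 2: 375 μL brought to 1350 μL → factor 1350/375 = 3.6
Dilution factor through solution 2 = 20 × 3.6 = 72
[solution 2] = 4.00 mM / 72 = 0.05556 mM = 5.56 × 10^4 nM

5.56 × 10^4 nM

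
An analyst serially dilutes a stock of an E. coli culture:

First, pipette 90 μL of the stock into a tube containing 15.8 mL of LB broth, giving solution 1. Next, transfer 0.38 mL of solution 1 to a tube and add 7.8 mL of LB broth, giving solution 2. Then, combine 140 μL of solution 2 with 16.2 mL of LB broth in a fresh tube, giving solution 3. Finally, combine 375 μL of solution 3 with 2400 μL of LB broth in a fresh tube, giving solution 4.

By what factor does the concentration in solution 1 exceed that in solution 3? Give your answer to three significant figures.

Step 1: 90 μL + 15.8 mL = 15890 μL total → factor 15890/90 = 176.56
Step 2: 0.38 mL + 7.8 mL = 8.18 mL total → factor 8.18/0.38 = 21.526
Step 3: 140 μL + 16.2 mL = 16340 μL total → factor 16340/140 = 116.71
Dilution factor to solution 1 = 176.56; to solution 3 = 4.4358 × 10^5
[solution 1]/[solution 3] = (factor to solution 3)/(factor to solution 1) = 4.4358 × 10^5/176.56 = 2.51 × 10^3

2.51 × 10^3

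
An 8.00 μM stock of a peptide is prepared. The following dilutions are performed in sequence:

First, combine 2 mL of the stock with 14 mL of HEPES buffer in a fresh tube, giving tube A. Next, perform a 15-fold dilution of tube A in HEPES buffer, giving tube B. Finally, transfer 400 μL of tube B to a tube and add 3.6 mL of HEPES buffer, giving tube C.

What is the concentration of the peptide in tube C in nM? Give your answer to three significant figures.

Step 1: 2 mL + 14 mL = 16 mL total → factor 16/2 = 8
Step 2: 15-fold → factor 15
Step 3: 400 μL + 3.6 mL = 4000 μL total → factor 4000/400 = 10
Overall dilution factor = 8 × 15 × 10 = 1200
Final = 8.00 μM / 1200 = 0.006667 μM = 6.67 nM

6.67 nM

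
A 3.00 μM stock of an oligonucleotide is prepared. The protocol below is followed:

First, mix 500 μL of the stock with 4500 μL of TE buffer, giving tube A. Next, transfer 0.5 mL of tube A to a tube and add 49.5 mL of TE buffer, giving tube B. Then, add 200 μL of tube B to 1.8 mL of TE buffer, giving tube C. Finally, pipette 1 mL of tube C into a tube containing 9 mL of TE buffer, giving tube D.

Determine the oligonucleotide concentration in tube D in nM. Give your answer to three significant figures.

0.0300 nM

Step 1: 500 μL + 4500 μL = 5000 μL total → factor 5000/500 = 10
Step 2: 0.5 mL + 49.5 mL = 50 mL total → factor 50/0.5 = 100
Step 3: 200 μL + 1.8 mL = 2000 μL total → factor 2000/200 = 10
Step 4: 1 mL + 9 mL = 10 mL total → factor 10/1 = 10
Overall dilution factor = 10 × 100 × 10 × 10 = 1 × 10^5
Final = 3.00 μM / 1 × 10^5 = 3.000 × 10^-5 μM = 0.0300 nM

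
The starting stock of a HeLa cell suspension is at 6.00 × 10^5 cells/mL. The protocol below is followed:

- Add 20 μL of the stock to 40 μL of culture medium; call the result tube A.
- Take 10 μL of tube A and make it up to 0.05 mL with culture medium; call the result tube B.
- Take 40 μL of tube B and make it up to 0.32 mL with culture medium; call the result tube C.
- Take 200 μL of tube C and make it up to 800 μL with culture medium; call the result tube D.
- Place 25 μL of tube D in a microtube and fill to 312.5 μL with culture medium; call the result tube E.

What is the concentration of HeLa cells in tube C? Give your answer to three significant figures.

5.00 × 10^3 cells/mL

Step 1: 20 μL + 40 μL = 60 μL total → factor 60/20 = 3
Step 2: 10 μL brought to 0.05 mL → factor 50/10 = 5
Step 3: 40 μL brought to 0.32 mL → factor 320/40 = 8
Dilution factor through tube C = 3 × 5 × 8 = 120
[tube C] = 6.00 × 10^5 cells/mL / 120 = 5.00 × 10^3 cells/mL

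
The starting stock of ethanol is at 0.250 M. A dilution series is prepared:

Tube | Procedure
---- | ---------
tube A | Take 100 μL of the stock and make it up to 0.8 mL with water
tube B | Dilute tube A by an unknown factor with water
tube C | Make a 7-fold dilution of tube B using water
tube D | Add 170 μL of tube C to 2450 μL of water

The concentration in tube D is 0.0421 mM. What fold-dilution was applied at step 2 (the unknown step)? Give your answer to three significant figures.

Step 1: 100 μL brought to 0.8 mL → factor 800/100 = 8
Step 2: unknown factor x
Step 3: 7-fold → factor 7
Step 4: 170 μL + 2450 μL = 2620 μL total → factor 2620/170 = 15.412
Product of known-step factors = 863.06
Overall factor = 0.250 M / (0.0421 mM) = 5938.2
x = 5938.2 / 863.06 = 6.88

6.88-fold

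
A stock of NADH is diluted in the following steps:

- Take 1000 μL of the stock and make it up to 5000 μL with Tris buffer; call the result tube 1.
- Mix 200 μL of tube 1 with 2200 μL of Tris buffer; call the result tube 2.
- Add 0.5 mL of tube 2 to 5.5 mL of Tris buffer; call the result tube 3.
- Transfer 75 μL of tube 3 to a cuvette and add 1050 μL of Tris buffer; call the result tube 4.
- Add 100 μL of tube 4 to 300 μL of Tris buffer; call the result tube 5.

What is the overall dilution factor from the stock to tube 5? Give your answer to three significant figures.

Step 1: 1000 μL brought to 5000 μL → factor 5000/1000 = 5
Step 2: 200 μL + 2200 μL = 2400 μL total → factor 2400/200 = 12
Step 3: 0.5 mL + 5.5 mL = 6 mL total → factor 6/0.5 = 12
Step 4: 75 μL + 1050 μL = 1125 μL total → factor 1125/75 = 15
Step 5: 100 μL + 300 μL = 400 μL total → factor 400/100 = 4
Overall dilution factor = 5 × 12 × 12 × 15 × 4 = 43200

4.32 × 10^4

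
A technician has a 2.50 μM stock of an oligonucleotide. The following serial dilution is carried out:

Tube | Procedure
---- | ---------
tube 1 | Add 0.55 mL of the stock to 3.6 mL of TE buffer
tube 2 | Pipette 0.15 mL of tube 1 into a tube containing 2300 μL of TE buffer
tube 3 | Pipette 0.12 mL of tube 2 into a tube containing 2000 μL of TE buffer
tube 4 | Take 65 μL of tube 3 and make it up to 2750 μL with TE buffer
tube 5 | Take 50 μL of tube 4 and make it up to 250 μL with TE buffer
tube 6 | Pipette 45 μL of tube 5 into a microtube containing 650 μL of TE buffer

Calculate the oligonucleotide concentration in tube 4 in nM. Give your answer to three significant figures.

Step 1: 0.55 mL + 3.6 mL = 4.15 mL total → factor 4.15/0.55 = 7.5455
Step 2: 0.15 mL + 2300 μL = 2.45 mL total → factor 2.45/0.15 = 16.333
Step 3: 0.12 mL + 2000 μL = 2.12 mL total → factor 2.12/0.12 = 17.667
Step 4: 65 μL brought to 2750 μL → factor 2750/65 = 42.308
Dilution factor through tube 4 = 7.5455 × 16.333 × 17.667 × 42.308 = 92116
[tube 4] = 2.50 μM / 92116 = 2.714 × 10^-5 μM = 0.0271 nM

0.0271 nM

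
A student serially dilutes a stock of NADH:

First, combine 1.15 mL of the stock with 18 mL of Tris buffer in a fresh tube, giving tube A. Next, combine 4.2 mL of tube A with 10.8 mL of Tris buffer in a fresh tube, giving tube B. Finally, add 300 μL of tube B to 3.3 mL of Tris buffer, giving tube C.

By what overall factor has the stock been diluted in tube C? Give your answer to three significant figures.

Step 1: 1.15 mL + 18 mL = 19.15 mL total → factor 19.15/1.15 = 16.652
Step 2: 4.2 mL + 10.8 mL = 15 mL total → factor 15/4.2 = 3.5714
Step 3: 300 μL + 3.3 mL = 3600 μL total → factor 3600/300 = 12
Overall dilution factor = 16.652 × 3.5714 × 12 = 713.66

714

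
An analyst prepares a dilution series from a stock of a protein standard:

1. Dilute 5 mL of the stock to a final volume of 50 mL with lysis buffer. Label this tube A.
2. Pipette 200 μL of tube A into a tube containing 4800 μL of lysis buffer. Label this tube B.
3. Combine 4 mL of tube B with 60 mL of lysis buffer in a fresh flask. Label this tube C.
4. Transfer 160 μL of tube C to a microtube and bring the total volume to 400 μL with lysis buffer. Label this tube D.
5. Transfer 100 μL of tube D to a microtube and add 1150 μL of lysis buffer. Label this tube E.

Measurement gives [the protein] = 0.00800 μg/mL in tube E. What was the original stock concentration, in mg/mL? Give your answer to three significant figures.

Step 1: 5 mL brought to 50 mL → factor 50/5 = 10
Step 2: 200 μL + 4800 μL = 5000 μL total → factor 5000/200 = 25
Step 3: 4 mL + 60 mL = 64 mL total → factor 64/4 = 16
Step 4: 160 μL brought to 400 μL → factor 400/160 = 2.5
Step 5: 100 μL + 1150 μL = 1250 μL total → factor 1250/100 = 12.5
Overall dilution factor = 10 × 25 × 16 × 2.5 × 12.5 = 1.25 × 10^5
Stock = 0.00800 μg/mL × 1.25 × 10^5 = 1000 μg/mL = 1.00 mg/mL

1.00 mg/mL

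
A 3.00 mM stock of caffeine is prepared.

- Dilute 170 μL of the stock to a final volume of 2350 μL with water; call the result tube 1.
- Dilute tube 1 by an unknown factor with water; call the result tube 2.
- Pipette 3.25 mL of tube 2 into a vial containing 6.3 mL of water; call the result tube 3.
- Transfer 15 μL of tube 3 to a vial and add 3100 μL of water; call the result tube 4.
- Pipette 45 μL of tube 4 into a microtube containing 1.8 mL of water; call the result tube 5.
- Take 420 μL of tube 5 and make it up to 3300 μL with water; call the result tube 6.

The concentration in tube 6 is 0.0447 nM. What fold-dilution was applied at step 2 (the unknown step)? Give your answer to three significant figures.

24.7-fold

Step 1: 170 μL brought to 2350 μL → factor 2350/170 = 13.824
Step 2: unknown factor x
Step 3: 3.25 mL + 6.3 mL = 9.55 mL total → factor 9.55/3.25 = 2.9385
Step 4: 15 μL + 3100 μL = 3115 μL total → factor 3115/15 = 207.67
Step 5: 45 μL + 1.8 mL = 1845 μL total → factor 1845/45 = 41
Step 6: 420 μL brought to 3300 μL → factor 3300/420 = 7.8571
Product of known-step factors = 2.7174 × 10^6
Overall factor = 3.00 mM / (0.0447 nM) = 6.7114 × 10^7
x = 6.7114 × 10^7 / 2.7174 × 10^6 = 24.7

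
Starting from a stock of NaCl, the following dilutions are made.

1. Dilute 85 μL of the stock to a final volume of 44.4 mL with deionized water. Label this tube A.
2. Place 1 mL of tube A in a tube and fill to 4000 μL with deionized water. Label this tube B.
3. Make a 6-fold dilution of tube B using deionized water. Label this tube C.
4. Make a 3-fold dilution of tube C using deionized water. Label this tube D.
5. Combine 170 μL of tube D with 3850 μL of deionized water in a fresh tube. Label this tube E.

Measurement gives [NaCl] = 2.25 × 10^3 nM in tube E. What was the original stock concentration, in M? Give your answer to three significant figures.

Step 1: 85 μL brought to 44.4 mL → factor 44400/85 = 522.35
Step 2: 1 mL brought to 4000 μL → factor 4/1 = 4
Step 3: 6-fold → factor 6
Step 4: 3-fold → factor 3
Step 5: 170 μL + 3850 μL = 4020 μL total → factor 4020/170 = 23.647
Overall dilution factor = 522.35 × 4 × 6 × 3 × 23.647 = 8.8935 × 10^5
Stock = 2.25 × 10^3 nM × 8.8935 × 10^5 = 2.001 × 10^9 nM = 2.00 M

2.00 M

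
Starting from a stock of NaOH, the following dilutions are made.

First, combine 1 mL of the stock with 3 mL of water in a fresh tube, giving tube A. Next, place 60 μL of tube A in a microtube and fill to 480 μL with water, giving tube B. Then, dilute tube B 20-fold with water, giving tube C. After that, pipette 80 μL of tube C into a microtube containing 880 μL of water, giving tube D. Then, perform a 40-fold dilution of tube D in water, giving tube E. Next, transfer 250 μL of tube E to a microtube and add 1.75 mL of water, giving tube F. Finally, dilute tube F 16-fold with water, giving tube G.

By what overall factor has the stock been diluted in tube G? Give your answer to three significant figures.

3.93 × 10^7

Step 1: 1 mL + 3 mL = 4 mL total → factor 4/1 = 4
Step 2: 60 μL brought to 480 μL → factor 480/60 = 8
Step 3: 20-fold → factor 20
Step 4: 80 μL + 880 μL = 960 μL total → factor 960/80 = 12
Step 5: 40-fold → factor 40
Step 6: 250 μL + 1.75 mL = 2000 μL total → factor 2000/250 = 8
Step 7: 16-fold → factor 16
Overall dilution factor = 4 × 8 × 20 × 12 × 40 × 8 × 16 = 3.9322 × 10^7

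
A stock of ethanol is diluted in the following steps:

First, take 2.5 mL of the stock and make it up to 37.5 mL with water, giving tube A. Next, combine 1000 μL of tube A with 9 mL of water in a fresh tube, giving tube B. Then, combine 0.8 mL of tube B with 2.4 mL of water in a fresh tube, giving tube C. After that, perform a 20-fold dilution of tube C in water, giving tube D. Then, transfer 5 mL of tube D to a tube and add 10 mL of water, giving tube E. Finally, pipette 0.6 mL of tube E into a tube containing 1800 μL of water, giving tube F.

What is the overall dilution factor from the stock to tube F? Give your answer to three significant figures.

1.44 × 10^5

Step 1: 2.5 mL brought to 37.5 mL → factor 37.5/2.5 = 15
Step 2: 1000 μL + 9 mL = 10000 μL total → factor 10000/1000 = 10
Step 3: 0.8 mL + 2.4 mL = 3.2 mL total → factor 3.2/0.8 = 4
Step 4: 20-fold → factor 20
Step 5: 5 mL + 10 mL = 15 mL total → factor 15/5 = 3
Step 6: 0.6 mL + 1800 μL = 2.4 mL total → factor 2.4/0.6 = 4
Overall dilution factor = 15 × 10 × 4 × 20 × 3 × 4 = 1.44 × 10^5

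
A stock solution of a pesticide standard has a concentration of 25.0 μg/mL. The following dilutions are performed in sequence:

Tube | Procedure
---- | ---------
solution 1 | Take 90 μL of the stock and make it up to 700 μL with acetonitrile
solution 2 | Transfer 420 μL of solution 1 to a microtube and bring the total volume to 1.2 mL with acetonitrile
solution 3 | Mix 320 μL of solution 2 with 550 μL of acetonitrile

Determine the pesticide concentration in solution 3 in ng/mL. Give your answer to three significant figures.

Step 1: 90 μL brought to 700 μL → factor 700/90 = 7.7778
Step 2: 420 μL brought to 1.2 mL → factor 1200/420 = 2.8571
Step 3: 320 μL + 550 μL = 870 μL total → factor 870/320 = 2.7188
Overall dilution factor = 7.7778 × 2.8571 × 2.7188 = 60.417
Final = 25.0 μg/mL / 60.417 = 0.4138 μg/mL = 414 ng/mL

414 ng/mL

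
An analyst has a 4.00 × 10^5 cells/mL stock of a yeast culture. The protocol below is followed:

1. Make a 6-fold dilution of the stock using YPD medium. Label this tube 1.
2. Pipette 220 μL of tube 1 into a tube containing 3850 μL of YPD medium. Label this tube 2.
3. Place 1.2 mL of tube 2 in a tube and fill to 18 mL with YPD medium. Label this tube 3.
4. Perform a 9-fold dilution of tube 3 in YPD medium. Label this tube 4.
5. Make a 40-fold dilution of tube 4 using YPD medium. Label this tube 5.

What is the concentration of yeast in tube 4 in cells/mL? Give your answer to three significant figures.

26.7 cells/mL

Step 1: 6-fold → factor 6
Step 2: 220 μL + 3850 μL = 4070 μL total → factor 4070/220 = 18.5
Step 3: 1.2 mL brought to 18 mL → factor 18/1.2 = 15
Step 4: 9-fold → factor 9
Dilution factor through tube 4 = 6 × 18.5 × 15 × 9 = 14985
[tube 4] = 4.00 × 10^5 cells/mL / 14985 = 26.7 cells/mL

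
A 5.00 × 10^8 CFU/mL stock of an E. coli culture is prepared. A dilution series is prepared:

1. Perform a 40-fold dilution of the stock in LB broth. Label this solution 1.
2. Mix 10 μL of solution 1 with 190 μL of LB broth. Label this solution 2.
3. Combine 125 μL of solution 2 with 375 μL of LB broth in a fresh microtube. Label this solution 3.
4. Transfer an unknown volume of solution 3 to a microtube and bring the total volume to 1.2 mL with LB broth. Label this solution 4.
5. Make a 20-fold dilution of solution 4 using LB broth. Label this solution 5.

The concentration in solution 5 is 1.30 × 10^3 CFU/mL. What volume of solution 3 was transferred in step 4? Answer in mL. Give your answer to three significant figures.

0.200 mL

Step 1: 40-fold → factor 40
Step 2: 10 μL + 190 μL = 200 μL total → factor 200/10 = 20
Step 3: 125 μL + 375 μL = 500 μL total → factor 500/125 = 4
Step 4: v brought to 1.2 mL → factor = 1.2 mL/v
Step 5: 20-fold → factor 20
Product of known-step factors = 64000
Overall factor = 5.00 × 10^8 CFU/mL / (1.30 × 10^3 CFU/mL) = 3.8462 × 10^5
Step-4 factor = 3.8462 × 10^5 / 64000 = 6.0096
v = 1.2 mL / 6.0096 = 0.200 mL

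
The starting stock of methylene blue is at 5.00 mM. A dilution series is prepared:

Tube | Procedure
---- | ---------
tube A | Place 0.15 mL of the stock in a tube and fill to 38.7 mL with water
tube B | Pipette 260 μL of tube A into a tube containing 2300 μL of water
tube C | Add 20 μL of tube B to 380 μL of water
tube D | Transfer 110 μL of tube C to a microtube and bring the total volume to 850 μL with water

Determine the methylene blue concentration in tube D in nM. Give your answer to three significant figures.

12.7 nM

Step 1: 0.15 mL brought to 38.7 mL → factor 38.7/0.15 = 258
Step 2: 260 μL + 2300 μL = 2560 μL total → factor 2560/260 = 9.8462
Step 3: 20 μL + 380 μL = 400 μL total → factor 400/20 = 20
Step 4: 110 μL brought to 850 μL → factor 850/110 = 7.7273
Overall dilution factor = 258 × 9.8462 × 20 × 7.7273 = 3.9259 × 10^5
Final = 5.00 mM / 3.9259 × 10^5 = 1.274 × 10^-5 mM = 12.7 nM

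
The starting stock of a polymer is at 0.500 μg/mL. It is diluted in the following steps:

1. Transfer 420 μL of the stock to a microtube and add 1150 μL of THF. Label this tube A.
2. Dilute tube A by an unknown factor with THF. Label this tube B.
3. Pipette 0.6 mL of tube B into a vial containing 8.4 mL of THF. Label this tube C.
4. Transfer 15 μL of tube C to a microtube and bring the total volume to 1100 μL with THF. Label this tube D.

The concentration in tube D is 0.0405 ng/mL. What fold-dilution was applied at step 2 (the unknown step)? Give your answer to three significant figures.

Step 1: 420 μL + 1150 μL = 1570 μL total → factor 1570/420 = 3.7381
Step 2: unknown factor x
Step 3: 0.6 mL + 8.4 mL = 9 mL total → factor 9/0.6 = 15
Step 4: 15 μL brought to 1100 μL → factor 1100/15 = 73.333
Product of known-step factors = 4111.9
Overall factor = 0.500 μg/mL / (0.0405 ng/mL) = 12346
x = 12346 / 4111.9 = 3.00

3.00-fold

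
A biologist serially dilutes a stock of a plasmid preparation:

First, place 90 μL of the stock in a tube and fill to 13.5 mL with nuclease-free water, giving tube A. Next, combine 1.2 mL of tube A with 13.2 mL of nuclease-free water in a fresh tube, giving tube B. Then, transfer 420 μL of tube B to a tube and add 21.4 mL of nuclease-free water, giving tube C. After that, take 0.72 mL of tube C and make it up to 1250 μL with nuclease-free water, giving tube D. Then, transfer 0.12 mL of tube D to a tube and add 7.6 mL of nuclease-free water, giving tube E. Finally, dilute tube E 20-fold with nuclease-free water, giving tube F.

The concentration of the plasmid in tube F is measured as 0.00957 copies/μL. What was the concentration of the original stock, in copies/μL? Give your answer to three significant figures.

Step 1: 90 μL brought to 13.5 mL → factor 13500/90 = 150
Step 2: 1.2 mL + 13.2 mL = 14.4 mL total → factor 14.4/1.2 = 12
Step 3: 420 μL + 21.4 mL = 21820 μL total → factor 21820/420 = 51.952
Step 4: 0.72 mL brought to 1250 μL → factor 1.25/0.72 = 1.7361
Step 5: 0.12 mL + 7.6 mL = 7.72 mL total → factor 7.72/0.12 = 64.333
Step 6: 20-fold → factor 20
Overall dilution factor = 150 × 12 × 51.952 × 1.7361 × 64.333 × 20 = 2.0889 × 10^8
Stock = 0.00957 copies/μL × 2.0889 × 10^8 = 2.00 × 10^6 copies/μL

2.00 × 10^6 copies/μL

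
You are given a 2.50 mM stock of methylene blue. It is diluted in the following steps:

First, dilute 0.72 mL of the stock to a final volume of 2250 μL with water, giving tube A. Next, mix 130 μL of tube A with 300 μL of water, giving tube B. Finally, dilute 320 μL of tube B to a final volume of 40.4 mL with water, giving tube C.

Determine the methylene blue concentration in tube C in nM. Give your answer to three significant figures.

1.92 × 10^3 nM

Step 1: 0.72 mL brought to 2250 μL → factor 2.25/0.72 = 3.125
Step 2: 130 μL + 300 μL = 430 μL total → factor 430/130 = 3.3077
Step 3: 320 μL brought to 40.4 mL → factor 40400/320 = 126.25
Overall dilution factor = 3.125 × 3.3077 × 126.25 = 1305
Final = 2.50 mM / 1305 = 0.001916 mM = 1.92 × 10^3 nM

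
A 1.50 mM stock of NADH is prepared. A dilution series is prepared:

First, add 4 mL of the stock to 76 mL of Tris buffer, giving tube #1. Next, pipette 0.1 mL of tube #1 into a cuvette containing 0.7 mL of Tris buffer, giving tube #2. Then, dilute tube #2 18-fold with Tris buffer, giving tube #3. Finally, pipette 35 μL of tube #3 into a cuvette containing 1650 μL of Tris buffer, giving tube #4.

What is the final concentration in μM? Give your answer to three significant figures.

Step 1: 4 mL + 76 mL = 80 mL total → factor 80/4 = 20
Step 2: 0.1 mL + 0.7 mL = 0.8 mL total → factor 0.8/0.1 = 8
Step 3: 18-fold → factor 18
Step 4: 35 μL + 1650 μL = 1685 μL total → factor 1685/35 = 48.143
Overall dilution factor = 20 × 8 × 18 × 48.143 = 1.3865 × 10^5
Final = 1.50 mM / 1.3865 × 10^5 = 1.082 × 10^-5 mM = 0.0108 μM

0.0108 μM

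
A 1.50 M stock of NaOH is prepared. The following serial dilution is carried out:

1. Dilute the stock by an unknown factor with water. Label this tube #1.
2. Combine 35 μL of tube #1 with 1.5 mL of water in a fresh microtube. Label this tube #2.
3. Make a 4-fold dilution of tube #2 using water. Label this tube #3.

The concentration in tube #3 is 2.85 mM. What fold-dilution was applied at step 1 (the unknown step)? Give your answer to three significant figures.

3.00-fold

Step 1: unknown factor x
Step 2: 35 μL + 1.5 mL = 1535 μL total → factor 1535/35 = 43.857
Step 3: 4-fold → factor 4
Product of known-step factors = 175.43
Overall factor = 1.50 M / (2.85 mM) = 526.32
x = 526.32 / 175.43 = 3.00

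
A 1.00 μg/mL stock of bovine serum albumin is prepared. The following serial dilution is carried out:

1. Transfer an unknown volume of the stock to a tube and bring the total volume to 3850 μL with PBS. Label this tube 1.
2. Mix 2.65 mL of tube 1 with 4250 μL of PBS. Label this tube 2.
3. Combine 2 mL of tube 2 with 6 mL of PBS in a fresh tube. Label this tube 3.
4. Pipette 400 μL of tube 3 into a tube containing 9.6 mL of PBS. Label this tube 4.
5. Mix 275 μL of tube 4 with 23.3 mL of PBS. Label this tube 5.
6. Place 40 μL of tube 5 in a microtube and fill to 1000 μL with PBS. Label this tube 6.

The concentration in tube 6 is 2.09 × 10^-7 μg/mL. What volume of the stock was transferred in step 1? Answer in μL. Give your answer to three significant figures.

Step 1: v brought to 3850 μL → factor = 3850 μL/v
Step 2: 2.65 mL + 4250 μL = 6.9 mL total → factor 6.9/2.65 = 2.6038
Step 3: 2 mL + 6 mL = 8 mL total → factor 8/2 = 4
Step 4: 400 μL + 9.6 mL = 10000 μL total → factor 10000/400 = 25
Step 5: 275 μL + 23.3 mL = 23575 μL total → factor 23575/275 = 85.727
Step 6: 40 μL brought to 1000 μL → factor 1000/40 = 25
Product of known-step factors = 5.5804 × 10^5
Overall factor = 1.00 μg/mL / (2.09 × 10^-7 μg/mL) = 4.7847 × 10^6
Step-1 factor = 4.7847 × 10^6 / 5.5804 × 10^5 = 8.5742
v = 3850 μL / 8.5742 = 449 μL

449 μL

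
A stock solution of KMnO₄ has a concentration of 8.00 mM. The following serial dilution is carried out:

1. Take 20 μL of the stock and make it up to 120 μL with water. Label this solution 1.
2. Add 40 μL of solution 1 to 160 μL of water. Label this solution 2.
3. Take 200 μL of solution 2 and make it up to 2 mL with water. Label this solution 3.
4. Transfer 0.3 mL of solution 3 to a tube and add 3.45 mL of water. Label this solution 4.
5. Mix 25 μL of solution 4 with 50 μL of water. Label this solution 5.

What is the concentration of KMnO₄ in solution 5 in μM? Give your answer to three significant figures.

0.711 μM

Step 1: 20 μL brought to 120 μL → factor 120/20 = 6
Step 2: 40 μL + 160 μL = 200 μL total → factor 200/40 = 5
Step 3: 200 μL brought to 2 mL → factor 2000/200 = 10
Step 4: 0.3 mL + 3.45 mL = 3.75 mL total → factor 3.75/0.3 = 12.5
Step 5: 25 μL + 50 μL = 75 μL total → factor 75/25 = 3
Overall dilution factor = 6 × 5 × 10 × 12.5 × 3 = 11250
Final = 8.00 mM / 11250 = 0.0007111 mM = 0.711 μM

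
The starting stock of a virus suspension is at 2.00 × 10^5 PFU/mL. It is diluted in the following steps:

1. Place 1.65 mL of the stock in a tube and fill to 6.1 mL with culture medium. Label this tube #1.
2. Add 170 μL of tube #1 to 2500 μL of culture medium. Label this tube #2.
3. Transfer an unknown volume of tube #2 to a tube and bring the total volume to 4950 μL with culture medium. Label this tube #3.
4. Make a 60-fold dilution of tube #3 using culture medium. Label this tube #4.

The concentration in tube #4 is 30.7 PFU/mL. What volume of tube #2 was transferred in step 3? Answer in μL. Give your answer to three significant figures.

Step 1: 1.65 mL brought to 6.1 mL → factor 6.1/1.65 = 3.697
Step 2: 170 μL + 2500 μL = 2670 μL total → factor 2670/170 = 15.706
Step 3: v brought to 4950 μL → factor = 4950 μL/v
Step 4: 60-fold → factor 60
Product of known-step factors = 3483.9
Overall factor = 2.00 × 10^5 PFU/mL / (30.7 PFU/mL) = 6514.7
Step-3 factor = 6514.7 / 3483.9 = 1.87
v = 4950 μL / 1.87 = 2.65 × 10^3 μL

2.65 × 10^3 μL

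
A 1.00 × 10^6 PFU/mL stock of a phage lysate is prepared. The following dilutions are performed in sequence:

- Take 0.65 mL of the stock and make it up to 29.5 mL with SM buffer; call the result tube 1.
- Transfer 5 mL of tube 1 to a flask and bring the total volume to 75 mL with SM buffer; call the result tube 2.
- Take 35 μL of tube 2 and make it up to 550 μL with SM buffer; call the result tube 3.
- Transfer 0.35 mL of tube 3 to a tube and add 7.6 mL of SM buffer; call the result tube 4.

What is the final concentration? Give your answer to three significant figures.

Step 1: 0.65 mL brought to 29.5 mL → factor 29.5/0.65 = 45.385
Step 2: 5 mL brought to 75 mL → factor 75/5 = 15
Step 3: 35 μL brought to 550 μL → factor 550/35 = 15.714
Step 4: 0.35 mL + 7.6 mL = 7.95 mL total → factor 7.95/0.35 = 22.714
Overall dilution factor = 45.385 × 15 × 15.714 × 22.714 = 2.4299 × 10^5
Final = 1.00 × 10^6 PFU/mL / 2.4299 × 10^5 = 4.12 PFU/mL

4.12 PFU/mL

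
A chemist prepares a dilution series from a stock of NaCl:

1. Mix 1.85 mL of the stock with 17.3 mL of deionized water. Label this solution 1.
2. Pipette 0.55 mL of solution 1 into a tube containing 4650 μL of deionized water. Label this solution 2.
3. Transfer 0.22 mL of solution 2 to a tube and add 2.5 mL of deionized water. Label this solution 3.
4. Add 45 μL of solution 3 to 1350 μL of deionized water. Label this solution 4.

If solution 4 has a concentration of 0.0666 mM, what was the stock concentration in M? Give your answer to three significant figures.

Step 1: 1.85 mL + 17.3 mL = 19.15 mL total → factor 19.15/1.85 = 10.351
Step 2: 0.55 mL + 4650 μL = 5.2 mL total → factor 5.2/0.55 = 9.4545
Step 3: 0.22 mL + 2.5 mL = 2.72 mL total → factor 2.72/0.22 = 12.364
Step 4: 45 μL + 1350 μL = 1395 μL total → factor 1395/45 = 31
Overall dilution factor = 10.351 × 9.4545 × 12.364 × 31 = 37510
Stock = 0.0666 mM × 37510 = 2498 mM = 2.50 M

2.50 M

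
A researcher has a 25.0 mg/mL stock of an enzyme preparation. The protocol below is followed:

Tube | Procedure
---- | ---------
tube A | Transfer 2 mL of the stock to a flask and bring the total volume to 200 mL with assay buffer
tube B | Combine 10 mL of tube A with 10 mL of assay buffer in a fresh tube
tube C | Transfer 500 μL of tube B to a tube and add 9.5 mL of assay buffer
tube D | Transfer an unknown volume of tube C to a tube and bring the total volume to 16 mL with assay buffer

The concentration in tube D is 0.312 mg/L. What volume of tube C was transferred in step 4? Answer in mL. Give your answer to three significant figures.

0.799 mL

Step 1: 2 mL brought to 200 mL → factor 200/2 = 100
Step 2: 10 mL + 10 mL = 20 mL total → factor 20/10 = 2
Step 3: 500 μL + 9.5 mL = 10000 μL total → factor 10000/500 = 20
Step 4: v brought to 16 mL → factor = 16 mL/v
Product of known-step factors = 4000
Overall factor = 25.0 mg/mL / (0.312 mg/L) = 80128
Step-4 factor = 80128 / 4000 = 20.032
v = 16 mL / 20.032 = 0.799 mL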